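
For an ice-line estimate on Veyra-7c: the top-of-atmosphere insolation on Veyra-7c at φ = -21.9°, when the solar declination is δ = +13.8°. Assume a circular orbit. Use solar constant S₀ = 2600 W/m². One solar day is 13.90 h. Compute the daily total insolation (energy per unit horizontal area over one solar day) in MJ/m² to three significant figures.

cos H₀ = −tan(-21.9°) tan(+13.800°) = 0.0987, H₀ = 1.4719 rad.
Bracket: H₀ sin φ sin δ + cos φ cos δ sin H₀ = 1.4719×-0.37299×0.23853 + 0.92784×0.97113×0.99511 = -0.130954 + 0.896647 = 0.765693.
Q̄ = (S₀/π) × [bracket] = (2600/π) × 0.765693 = 633.69 W/m².
Daily total = Q̄ × 13.90 h × 3600 s/h = 633.69 × 13.90 × 3600 / 10⁶ = 31.71 MJ/m².

31.7 MJ/m²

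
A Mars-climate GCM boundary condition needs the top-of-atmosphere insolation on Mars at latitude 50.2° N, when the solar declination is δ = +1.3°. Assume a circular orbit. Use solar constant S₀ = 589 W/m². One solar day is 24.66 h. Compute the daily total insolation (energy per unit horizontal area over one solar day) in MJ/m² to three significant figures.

cos H₀ = −tan(+50.2°) tan(+1.300°) = -0.0272, H₀ = 1.5980 rad.
Bracket: H₀ sin φ sin δ + cos φ cos δ sin H₀ = 1.5980×0.76828×0.02269 + 0.64011×0.99974×0.99963 = 0.027857 + 0.639707 = 0.667564.
Q̄ = (S₀/π) × [bracket] = (589/π) × 0.667564 = 125.16 W/m².
Daily total = Q̄ × 24.66 h × 3600 s/h = 125.16 × 24.66 × 3600 / 10⁶ = 11.11 MJ/m².

11.1 MJ/m²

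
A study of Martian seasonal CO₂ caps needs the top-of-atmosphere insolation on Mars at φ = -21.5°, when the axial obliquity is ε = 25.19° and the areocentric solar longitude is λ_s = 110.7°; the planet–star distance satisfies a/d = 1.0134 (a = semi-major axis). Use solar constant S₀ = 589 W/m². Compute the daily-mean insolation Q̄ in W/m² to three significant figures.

sin δ = sin 25.19° × sin 110.7° = 0.39814, so δ = +23.462°.
cos H₀ = −tan(-21.5°) tan(+23.462°) = 0.1710, H₀ = 1.3990 rad.
Bracket: H₀ sin φ sin δ + cos φ cos δ sin H₀ = 1.3990×-0.36650×0.39814 + 0.93042×0.91732×0.98528 = -0.204140 + 0.840929 = 0.636789.
Inverse-square distance factor (a/d)² = 1.0134² = 1.026980.
Q̄ = (S₀/π) × 1.026980 × [bracket] = (589/π) × 1.026980 × 0.636789 = 122.6 W/m².

Q̄ ≈ 123 W/m²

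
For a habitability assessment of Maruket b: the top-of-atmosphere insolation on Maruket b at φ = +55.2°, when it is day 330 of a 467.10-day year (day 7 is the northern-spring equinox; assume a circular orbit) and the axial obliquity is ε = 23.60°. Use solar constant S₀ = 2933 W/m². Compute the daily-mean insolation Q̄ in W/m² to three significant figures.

Solar longitude: λ_s = 360° × (330 − 7)/467.10 = 248.940°.
sin δ = sin 23.60° × sin 248.940° = -0.37361, so δ = -21.938°.
cos H₀ = −tan(+55.2°) tan(-21.938°) = 0.5795, H₀ = 0.9527 rad.
Bracket: H₀ sin φ sin δ + cos φ cos δ sin H₀ = 0.9527×0.82115×-0.37361 + 0.57071×0.92759×0.81496 = -0.292279 + 0.431428 = 0.139149.
Q̄ = (S₀/π) × [bracket] = (2933/π) × 0.139149 = 129.9 W/m².

Q̄ ≈ 130 W/m²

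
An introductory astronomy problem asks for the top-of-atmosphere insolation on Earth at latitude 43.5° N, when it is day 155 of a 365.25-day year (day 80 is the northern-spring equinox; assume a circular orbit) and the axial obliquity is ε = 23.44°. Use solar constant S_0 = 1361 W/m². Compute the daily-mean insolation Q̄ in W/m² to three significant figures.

Solar longitude: L_s = 360° × (155 − 80)/365.25 = 73.922°.
sin δ = sin 23.44° × sin 73.922° = 0.38223, so δ = +22.472°.
cos h₀ = −tan(+43.5°) tan(+22.472°) = -0.3925, h₀ = 1.9742 rad.
Bracket: h₀ sin ϕ sin δ + cos ϕ cos δ sin h₀ = 1.9742×0.68835×0.38223 + 0.72537×0.92407×0.91974 = 0.519428 + 0.616495 = 1.135923.
Q̄ = (S_0/π) × [bracket] = (1361/π) × 1.135923 = 492.1 W/m².

Q̄ ≈ 492 W/m²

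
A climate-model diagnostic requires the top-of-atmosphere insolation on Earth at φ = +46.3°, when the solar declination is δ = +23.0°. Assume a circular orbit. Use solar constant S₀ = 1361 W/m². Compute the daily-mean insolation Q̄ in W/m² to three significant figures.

cos H₀ = −tan(+46.3°) tan(+23.000°) = -0.4442, H₀ = 2.0311 rad.
Bracket: H₀ sin φ sin δ + cos φ cos δ sin H₀ = 2.0311×0.72297×0.39073 + 0.69088×0.92050×0.89593 = 0.573757 + 0.569771 = 1.143528.
Q̄ = (S₀/π) × [bracket] = (1361/π) × 1.143528 = 495.4 W/m².

Q̄ ≈ 495 W/m²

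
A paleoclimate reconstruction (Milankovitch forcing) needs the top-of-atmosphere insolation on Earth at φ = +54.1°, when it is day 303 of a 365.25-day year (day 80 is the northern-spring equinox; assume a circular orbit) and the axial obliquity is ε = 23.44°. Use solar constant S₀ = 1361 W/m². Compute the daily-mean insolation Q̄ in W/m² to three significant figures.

Solar longitude: λ_s = 360° × (303 − 80)/365.25 = 219.795°.
sin δ = sin 23.44° × sin 219.795° = -0.25460, so δ = -14.750°.
cos H₀ = −tan(+54.1°) tan(-14.750°) = 0.3637, H₀ = 1.1986 rad.
Bracket: H₀ sin φ sin δ + cos φ cos δ sin H₀ = 1.1986×0.81004×-0.25460 + 0.58637×0.96705×0.93152 = -0.247195 + 0.528218 = 0.281023.
Q̄ = (S₀/π) × [bracket] = (1361/π) × 0.281023 = 121.7 W/m².

Q̄ ≈ 122 W/m²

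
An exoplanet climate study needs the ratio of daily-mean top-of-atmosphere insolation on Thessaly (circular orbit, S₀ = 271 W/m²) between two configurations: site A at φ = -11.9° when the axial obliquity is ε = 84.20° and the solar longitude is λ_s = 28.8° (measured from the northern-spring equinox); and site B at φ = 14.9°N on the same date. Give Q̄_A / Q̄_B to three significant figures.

— Configuration A (φ=-11.9°):
Solar declination: sin δ = sin ε · sin λ_s = sin 84.20° × sin 28.8° = 0.47929, so δ = +28.639°.
cos H₀ = −tan(-11.9°) tan(+28.639°) = 0.1151, H₀ = 1.4555 rad.
Bracket: H₀ sin φ sin δ + cos φ cos δ sin H₀ = 1.4555×-0.20620×0.47929 + 0.97851×0.87766×0.99336 = -0.143846 + 0.853097 = 0.709251.
Q̄ = (S₀/π) × [bracket] = (271/π) × 0.709251 = 61.181 W/m².
— Configuration B (φ=+14.9°):
cos H₀ = −tan(+14.9°) tan(+28.639°) = -0.1453, H₀ = 1.7166 rad.
Bracket: H₀ sin φ sin δ + cos φ cos δ sin H₀ = 1.7166×0.25713×0.47929 + 0.96638×0.87766×0.98939 = 0.211554 + 0.839154 = 1.050708.
Q̄ = (S₀/π) × [bracket] = (271/π) × 1.050708 = 90.636 W/m².
Ratio Q̄_A / Q̄_B = 61.181 / 90.636 = 0.6750.

Q̄_A / Q̄_B ≈ 0.675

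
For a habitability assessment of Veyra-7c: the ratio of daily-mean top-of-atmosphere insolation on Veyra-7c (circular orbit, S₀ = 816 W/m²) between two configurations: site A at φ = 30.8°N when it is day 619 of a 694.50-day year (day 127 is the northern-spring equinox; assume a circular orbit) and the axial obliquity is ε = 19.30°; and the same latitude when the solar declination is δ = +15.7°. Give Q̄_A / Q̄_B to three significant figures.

— Configuration A (φ=+30.8°):
Solar longitude: λ_s = 360° × (619 − 127)/694.50 = 255.032°.
sin δ = sin 19.30° × sin 255.032° = -0.31930, so δ = -18.621°.
cos H₀ = −tan(+30.8°) tan(-18.621°) = 0.2009, H₀ = 1.3686 rad.
Bracket: H₀ sin φ sin δ + cos φ cos δ sin H₀ = 1.3686×0.51204×-0.31930 + 0.85896×0.94765×0.97962 = -0.223758 + 0.797404 = 0.573646.
Q̄ = (S₀/π) × [bracket] = (816/π) × 0.573646 = 149.00 W/m².
— Configuration B (φ=+30.8°):
cos H₀ = −tan(+30.8°) tan(+15.700°) = -0.1676, H₀ = 1.7392 rad.
Bracket: H₀ sin φ sin δ + cos φ cos δ sin H₀ = 1.7392×0.51204×0.27060 + 0.85896×0.96269×0.98586 = 0.240980 + 0.815220 = 1.056200.
Q̄ = (S₀/π) × [bracket] = (816/π) × 1.056200 = 274.34 W/m².
Ratio Q̄_A / Q̄_B = 149.00 / 274.34 = 0.5431.

Q̄_A / Q̄_B ≈ 0.543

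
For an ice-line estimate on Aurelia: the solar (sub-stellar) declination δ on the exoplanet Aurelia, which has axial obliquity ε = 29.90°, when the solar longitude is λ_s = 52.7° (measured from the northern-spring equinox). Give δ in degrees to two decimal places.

δ = +23.36°

sin δ = sin ε · sin λ_s = sin 29.90° × sin 52.7° = 0.396534.
δ = arcsin(0.396534) = +23.36°.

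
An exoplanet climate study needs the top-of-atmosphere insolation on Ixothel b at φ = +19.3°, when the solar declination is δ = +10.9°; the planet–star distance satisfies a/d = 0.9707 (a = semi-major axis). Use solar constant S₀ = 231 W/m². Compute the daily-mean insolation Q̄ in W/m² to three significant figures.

Q̄ ≈ 71.2 W/m²

cos H₀ = −tan(+19.3°) tan(+10.900°) = -0.0674, H₀ = 1.6383 rad.
Bracket: H₀ sin φ sin δ + cos φ cos δ sin H₀ = 1.6383×0.33051×0.18910 + 0.94380×0.98196×0.99772 = 0.102393 + 0.924661 = 1.027054.
Inverse-square distance factor (a/d)² = 0.9707² = 0.942258.
Q̄ = (S₀/π) × 0.942258 × [bracket] = (231/π) × 0.942258 × 1.027054 = 71.16 W/m².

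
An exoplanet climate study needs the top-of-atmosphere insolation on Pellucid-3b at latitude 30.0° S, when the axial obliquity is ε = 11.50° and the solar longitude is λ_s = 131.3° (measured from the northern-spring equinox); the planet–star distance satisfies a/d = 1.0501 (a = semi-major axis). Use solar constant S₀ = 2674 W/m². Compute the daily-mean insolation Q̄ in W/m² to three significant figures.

Solar declination: sin δ = sin ε · sin λ_s = sin 11.50° × sin 131.3° = 0.14978, so δ = +8.614°.
cos H₀ = −tan(-30.0°) tan(+8.614°) = 0.0875, H₀ = 1.4832 rad.
Bracket: H₀ sin φ sin δ + cos φ cos δ sin H₀ = 1.4832×-0.50000×0.14978 + 0.86603×0.98872×0.99617 = -0.111077 + 0.852982 = 0.741905.
Inverse-square distance factor (a/d)² = 1.0501² = 1.102710.
Q̄ = (S₀/π) × 1.102710 × [bracket] = (2674/π) × 1.102710 × 0.741905 = 696.3 W/m².

Q̄ ≈ 696 W/m²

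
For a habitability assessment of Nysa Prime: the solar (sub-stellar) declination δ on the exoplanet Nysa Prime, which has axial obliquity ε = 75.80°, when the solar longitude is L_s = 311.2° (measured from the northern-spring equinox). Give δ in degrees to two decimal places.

sin δ = sin ε · sin L_s = sin 75.80° × sin 311.2° = -0.729425.
δ = arcsin(-0.729425) = -46.84°.

δ = -46.84°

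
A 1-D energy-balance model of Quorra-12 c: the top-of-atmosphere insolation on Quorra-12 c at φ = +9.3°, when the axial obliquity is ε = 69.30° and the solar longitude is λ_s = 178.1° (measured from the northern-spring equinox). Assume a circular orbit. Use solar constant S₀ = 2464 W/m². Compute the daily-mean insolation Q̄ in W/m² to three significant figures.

Solar declination: sin δ = sin ε · sin λ_s = sin 69.30° × sin 178.1° = 0.03101, so δ = +1.777°.
cos H₀ = −tan(+9.3°) tan(+1.777°) = -0.0051, H₀ = 1.5759 rad.
Bracket: H₀ sin φ sin δ + cos φ cos δ sin H₀ = 1.5759×0.16160×0.03101 + 0.98686×0.99952×0.99999 = 0.007897 + 0.986376 = 0.994273.
Q̄ = (S₀/π) × [bracket] = (2464/π) × 0.994273 = 779.8 W/m².

Q̄ ≈ 780 W/m²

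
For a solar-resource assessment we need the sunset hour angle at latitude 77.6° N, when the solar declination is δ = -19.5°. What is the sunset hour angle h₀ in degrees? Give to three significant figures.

h₀ = 0.00°

cos h₀ = −tan ϕ · tan δ = 1.6106 ≥ 1, so the Sun never rises (polar night) and h₀ = 0.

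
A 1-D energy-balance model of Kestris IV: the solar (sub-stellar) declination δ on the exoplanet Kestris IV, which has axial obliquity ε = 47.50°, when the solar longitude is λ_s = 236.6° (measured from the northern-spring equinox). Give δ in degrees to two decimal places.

δ = -37.99°

sin δ = sin ε · sin λ_s = sin 47.50° × sin 236.6° = -0.615514.
δ = arcsin(-0.615514) = -37.99°.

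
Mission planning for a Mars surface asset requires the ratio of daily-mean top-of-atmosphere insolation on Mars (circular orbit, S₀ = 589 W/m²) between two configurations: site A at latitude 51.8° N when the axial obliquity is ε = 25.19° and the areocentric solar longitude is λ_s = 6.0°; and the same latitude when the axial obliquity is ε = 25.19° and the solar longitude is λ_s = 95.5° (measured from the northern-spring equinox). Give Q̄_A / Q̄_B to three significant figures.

— Configuration A (φ=+51.8°):
sin δ = sin 25.19° × sin 6.0° = 0.04449, so δ = +2.550°.
cos H₀ = −tan(+51.8°) tan(+2.550°) = -0.0566, H₀ = 1.6274 rad.
Bracket: H₀ sin φ sin δ + cos φ cos δ sin H₀ = 1.6274×0.78586×0.04449 + 0.61841×0.99901×0.99840 = 0.056899 + 0.616809 = 0.673708.
Q̄ = (S₀/π) × [bracket] = (589/π) × 0.673708 = 126.31 W/m².
— Configuration B (φ=+51.8°):
Solar declination: sin δ = sin ε · sin λ_s = sin 25.19° × sin 95.5° = 0.42366, so δ = +25.066°.
cos H₀ = −tan(+51.8°) tan(+25.066°) = -0.5944, H₀ = 2.2073 rad.
Bracket: H₀ sin φ sin δ + cos φ cos δ sin H₀ = 2.2073×0.78586×0.42366 + 0.61841×0.90582×0.80420 = 0.734893 + 0.450487 = 1.185380.
Q̄ = (S₀/π) × [bracket] = (589/π) × 1.185380 = 222.24 W/m².
Ratio Q̄_A / Q̄_B = 126.31 / 222.24 = 0.5683.

Q̄_A / Q̄_B ≈ 0.568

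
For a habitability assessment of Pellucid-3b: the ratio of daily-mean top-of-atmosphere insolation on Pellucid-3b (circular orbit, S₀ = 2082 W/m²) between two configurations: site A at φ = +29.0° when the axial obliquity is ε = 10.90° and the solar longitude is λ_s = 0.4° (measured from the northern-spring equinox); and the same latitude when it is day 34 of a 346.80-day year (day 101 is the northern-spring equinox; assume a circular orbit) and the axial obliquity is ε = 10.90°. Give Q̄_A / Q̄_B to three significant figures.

Q̄_A / Q̄_B ≈ 1.20

— Configuration A (φ=+29.0°):
Solar declination: sin δ = sin ε · sin λ_s = sin 10.90° × sin 0.4° = 0.00132, so δ = +0.076°.
cos H₀ = −tan(+29.0°) tan(+0.076°) = -0.0007, H₀ = 1.5715 rad.
Bracket: H₀ sin φ sin δ + cos φ cos δ sin H₀ = 1.5715×0.48481×0.00132 + 0.87462×1.00000×1.00000 = 0.001006 + 0.874620 = 0.875626.
Q̄ = (S₀/π) × [bracket] = (2082/π) × 0.875626 = 580.30 W/m².
— Configuration B (φ=+29.0°):
Solar longitude: λ_s = 360° × (34 − 101)/346.80 = -69.550°, i.e. -69.550° + 360° = 290.450°.
sin δ = sin 10.90° × sin 290.450° = -0.17718, so δ = -10.205°.
cos H₀ = −tan(+29.0°) tan(-10.205°) = 0.0998, H₀ = 1.4708 rad.
Bracket: H₀ sin φ sin δ + cos φ cos δ sin H₀ = 1.4708×0.48481×-0.17718 + 0.87462×0.98418×0.99501 = -0.126340 + 0.856488 = 0.730148.
Q̄ = (S₀/π) × [bracket] = (2082/π) × 0.730148 = 483.88 W/m².
Ratio Q̄_A / Q̄_B = 580.30 / 483.88 = 1.199.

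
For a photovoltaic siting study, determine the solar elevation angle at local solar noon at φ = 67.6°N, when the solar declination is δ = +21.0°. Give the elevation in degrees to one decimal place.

At local noon the hour angle is zero, so the zenith angle equals |φ − δ| = |+67.6° − (+21.000°)| = 46.600°.
Elevation = 90° − 46.600° = 43.4°.

43.4°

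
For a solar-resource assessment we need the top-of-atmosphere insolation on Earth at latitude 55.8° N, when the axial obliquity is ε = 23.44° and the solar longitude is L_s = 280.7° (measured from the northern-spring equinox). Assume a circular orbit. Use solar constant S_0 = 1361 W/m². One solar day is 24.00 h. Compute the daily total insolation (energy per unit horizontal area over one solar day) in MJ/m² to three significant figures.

4.28 MJ/m²

Solar declination: sin δ = sin ε · sin L_s = sin 23.44° × sin 280.7° = -0.39087, so δ = -23.009°.
cos h₀ = −tan(+55.8°) tan(-23.009°) = 0.6249, h₀ = 0.8958 rad.
Bracket: h₀ sin ϕ sin δ + cos ϕ cos δ sin h₀ = 0.8958×0.82708×-0.39087 + 0.56208×0.92045×0.78074 = -0.289595 + 0.403929 = 0.114334.
Q̄ = (S_0/π) × [bracket] = (1361/π) × 0.114334 = 49.532 W/m².
Daily total = Q̄ × 24.00 h × 3600 s/h = 49.532 × 24.00 × 3600 / 10⁶ = 4.280 MJ/m².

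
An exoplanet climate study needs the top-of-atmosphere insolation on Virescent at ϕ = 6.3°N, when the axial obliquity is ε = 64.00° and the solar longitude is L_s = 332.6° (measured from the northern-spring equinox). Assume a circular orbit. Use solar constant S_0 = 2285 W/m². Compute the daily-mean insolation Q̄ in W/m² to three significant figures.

Solar declination: sin δ = sin ε · sin L_s = sin 64.00° × sin 332.6° = -0.41362, so δ = -24.433°.
cos h₀ = −tan(+6.3°) tan(-24.433°) = 0.0502, h₀ = 1.5206 rad.
Bracket: h₀ sin ϕ sin δ + cos ϕ cos δ sin h₀ = 1.5206×0.10973×-0.41362 + 0.99396×0.91045×0.99874 = -0.069015 + 0.903811 = 0.834796.
Q̄ = (S_0/π) × [bracket] = (2285/π) × 0.834796 = 607.2 W/m².

Q̄ ≈ 607 W/m²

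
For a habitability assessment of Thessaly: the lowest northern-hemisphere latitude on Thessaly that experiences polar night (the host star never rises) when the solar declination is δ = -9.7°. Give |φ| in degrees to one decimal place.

|φ| = 80.3°

Polar night requires cos H₀ = −tan φ tan δ ≥ 1, i.e. tan φ tan δ ≤ −1.
The boundary is |tan φ| · |tan δ| = 1, so |φ| = 90° − |δ| = 90° − 9.7° = 80.3° in the northern hemisphere.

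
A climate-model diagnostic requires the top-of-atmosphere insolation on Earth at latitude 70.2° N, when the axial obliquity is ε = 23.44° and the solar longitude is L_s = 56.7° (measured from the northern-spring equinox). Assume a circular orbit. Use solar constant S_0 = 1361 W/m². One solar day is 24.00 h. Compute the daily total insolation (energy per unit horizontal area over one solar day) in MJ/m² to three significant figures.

36.8 MJ/m²

Solar declination: sin δ = sin ε · sin L_s = sin 23.44° × sin 56.7° = 0.33247, so δ = +19.419°.
cos h₀ = −tan(+70.2°) tan(+19.419°) = -0.9792, h₀ = 2.9372 rad.
Bracket: h₀ sin ϕ sin δ + cos ϕ cos δ sin h₀ = 2.9372×0.94088×0.33247 + 0.33874×0.94311×0.20296 = 0.918798 + 0.064839 = 0.983637.
Q̄ = (S_0/π) × [bracket] = (1361/π) × 0.983637 = 426.13 W/m².
Daily total = Q̄ × 24.00 h × 3600 s/h = 426.13 × 24.00 × 3600 / 10⁶ = 36.82 MJ/m².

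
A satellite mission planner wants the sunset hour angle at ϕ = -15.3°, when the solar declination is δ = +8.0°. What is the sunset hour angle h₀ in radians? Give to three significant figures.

cos h₀ = −tan ϕ · tan δ = −tan(-15.3°) × tan(+8.000°) = 0.0384, so h₀ = 1.5323 rad = 87.80°.

h₀ = 1.53 rad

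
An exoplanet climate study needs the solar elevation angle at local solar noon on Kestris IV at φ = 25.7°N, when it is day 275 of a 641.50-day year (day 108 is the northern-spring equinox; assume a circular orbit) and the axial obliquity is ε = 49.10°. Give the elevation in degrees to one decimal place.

Solar longitude: λ_s = 360° × (275 − 108)/641.50 = 93.718°.
sin δ = sin 49.10° × sin 93.718° = 0.75426, so δ = +48.961°.
At local noon the hour angle is zero, so the zenith angle equals |φ − δ| = |+25.7° − (+48.961°)| = 23.261°.
Elevation = 90° − 23.261° = 66.7°.

66.7°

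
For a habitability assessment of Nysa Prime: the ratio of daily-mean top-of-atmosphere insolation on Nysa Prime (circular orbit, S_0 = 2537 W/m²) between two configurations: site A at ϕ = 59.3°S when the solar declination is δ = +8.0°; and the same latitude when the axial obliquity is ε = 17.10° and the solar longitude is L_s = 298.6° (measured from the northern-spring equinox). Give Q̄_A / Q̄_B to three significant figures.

Q̄_A / Q̄_B ≈ 0.372

— Configuration A (ϕ=-59.3°):
cos h₀ = −tan(-59.3°) tan(+8.000°) = 0.2367, h₀ = 1.3318 rad.
Bracket: h₀ sin ϕ sin δ + cos ϕ cos δ sin h₀ = 1.3318×-0.85985×0.13917 + 0.51054×0.99027×0.97158 = -0.159370 + 0.491204 = 0.331834.
Q̄ = (S_0/π) × [bracket] = (2537/π) × 0.331834 = 267.97 W/m².
— Configuration B (ϕ=-59.3°):
Solar declination: sin δ = sin ε · sin L_s = sin 17.10° × sin 298.6° = -0.25816, so δ = -14.961°.
cos h₀ = −tan(-59.3°) tan(-14.961°) = -0.4501, h₀ = 2.0376 rad.
Bracket: h₀ sin ϕ sin δ + cos ϕ cos δ sin h₀ = 2.0376×-0.85985×-0.25816 + 0.51054×0.96610×0.89300 = 0.452304 + 0.440457 = 0.892761.
Q̄ = (S_0/π) × [bracket] = (2537/π) × 0.892761 = 720.95 W/m².
Ratio Q̄_A / Q̄_B = 267.97 / 720.95 = 0.3717.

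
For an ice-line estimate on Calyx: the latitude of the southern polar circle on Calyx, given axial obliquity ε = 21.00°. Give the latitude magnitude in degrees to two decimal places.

69.00°

The polar circle is the lowest latitude that experiences at least one full rotation of continuous darkness at the northern-summer solstice; it lies at |ϕ| = 90° − ε = 90° − 21.00° = 69.00°.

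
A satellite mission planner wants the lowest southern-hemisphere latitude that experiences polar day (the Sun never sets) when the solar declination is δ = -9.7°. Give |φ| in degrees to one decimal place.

|φ| = 80.3°

Polar day requires cos H₀ = −tan φ tan δ ≤ −1, i.e. tan φ tan δ ≥ 1.
The boundary is |tan φ| · |tan δ| = 1, so |φ| = 90° − |δ| = 90° − 9.7° = 80.3° in the southern hemisphere.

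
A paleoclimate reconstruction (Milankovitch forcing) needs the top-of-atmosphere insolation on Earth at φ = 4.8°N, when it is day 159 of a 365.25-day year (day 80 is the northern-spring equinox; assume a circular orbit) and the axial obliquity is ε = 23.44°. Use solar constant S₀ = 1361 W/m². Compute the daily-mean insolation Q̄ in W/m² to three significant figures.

Solar longitude: λ_s = 360° × (159 − 80)/365.25 = 77.864°.
sin δ = sin 23.44° × sin 77.864° = 0.38890, so δ = +22.886°.
cos H₀ = −tan(+4.8°) tan(+22.886°) = -0.0354, H₀ = 1.6063 rad.
Bracket: H₀ sin φ sin δ + cos φ cos δ sin H₀ = 1.6063×0.08368×0.38890 + 0.99649×0.92128×0.99937 = 0.052274 + 0.917468 = 0.969742.
Q̄ = (S₀/π) × [bracket] = (1361/π) × 0.969742 = 420.1 W/m².

Q̄ ≈ 420 W/m²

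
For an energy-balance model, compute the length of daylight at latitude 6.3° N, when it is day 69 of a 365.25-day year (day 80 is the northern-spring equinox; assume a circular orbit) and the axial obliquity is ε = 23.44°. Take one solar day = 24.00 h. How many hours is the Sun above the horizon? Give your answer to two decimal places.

Solar longitude: λ_s = 360° × (69 − 80)/365.25 = -10.842°, i.e. -10.842° + 360° = 349.158°.
sin δ = sin 23.44° × sin 349.158° = -0.07482, so δ = -4.291°.
cos H₀ = −tan φ · tan δ = −tan(+6.3°) × tan(-4.291°) = 0.0083, so H₀ = 1.5625 rad = 89.53°.
Daylight = 2H₀/(2π) × 24.00 h = (1.5625/π) × 24.00 = 11.94 h.

11.94 h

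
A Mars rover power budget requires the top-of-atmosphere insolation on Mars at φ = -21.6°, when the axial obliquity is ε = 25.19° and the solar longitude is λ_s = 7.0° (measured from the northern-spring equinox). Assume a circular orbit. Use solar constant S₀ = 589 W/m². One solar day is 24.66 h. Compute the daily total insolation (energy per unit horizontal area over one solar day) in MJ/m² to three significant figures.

Solar declination: sin δ = sin ε · sin λ_s = sin 25.19° × sin 7.0° = 0.05187, so δ = +2.973°.
cos H₀ = −tan(-21.6°) tan(+2.973°) = 0.0206, H₀ = 1.5502 rad.
Bracket: H₀ sin φ sin δ + cos φ cos δ sin H₀ = 1.5502×-0.36812×0.05187 + 0.92978×0.99865×0.99979 = -0.029600 + 0.928330 = 0.898730.
Q̄ = (S₀/π) × [bracket] = (589/π) × 0.898730 = 168.50 W/m².
Daily total = Q̄ × 24.66 h × 3600 s/h = 168.50 × 24.66 × 3600 / 10⁶ = 14.96 MJ/m².

15.0 MJ/m²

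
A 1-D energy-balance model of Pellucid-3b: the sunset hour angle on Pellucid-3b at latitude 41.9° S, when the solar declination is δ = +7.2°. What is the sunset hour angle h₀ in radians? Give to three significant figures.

cos h₀ = −tan ϕ · tan δ = −tan(-41.9°) × tan(+7.200°) = 0.1133, so h₀ = 1.4572 rad = 83.49°.

h₀ = 1.46 rad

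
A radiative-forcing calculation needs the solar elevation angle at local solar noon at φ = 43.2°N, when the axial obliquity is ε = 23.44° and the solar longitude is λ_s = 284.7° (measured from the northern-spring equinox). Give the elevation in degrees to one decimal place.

Solar declination: sin δ = sin ε · sin λ_s = sin 23.44° × sin 284.7° = -0.38477, so δ = -22.629°.
At local noon the hour angle is zero, so the zenith angle equals |φ − δ| = |+43.2° − (-22.629°)| = 65.829°.
Elevation = 90° − 65.829° = 24.2°.

24.2°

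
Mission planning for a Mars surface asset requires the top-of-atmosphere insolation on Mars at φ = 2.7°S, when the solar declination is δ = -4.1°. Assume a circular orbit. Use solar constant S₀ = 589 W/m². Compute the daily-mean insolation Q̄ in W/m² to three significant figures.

Q̄ ≈ 188 W/m²

cos H₀ = −tan(-2.7°) tan(-4.100°) = -0.0034, H₀ = 1.5742 rad.
Bracket: H₀ sin φ sin δ + cos φ cos δ sin H₀ = 1.5742×-0.04711×-0.07150 + 0.99889×0.99744×0.99999 = 0.005302 + 0.996323 = 1.001625.
Q̄ = (S₀/π) × [bracket] = (589/π) × 1.001625 = 187.8 W/m².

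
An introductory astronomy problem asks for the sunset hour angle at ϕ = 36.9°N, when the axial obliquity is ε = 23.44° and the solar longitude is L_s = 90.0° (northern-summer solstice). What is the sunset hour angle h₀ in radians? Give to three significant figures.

h₀ = 1.90 rad

Solar declination: sin δ = sin ε · sin L_s = sin 23.44° × sin 90.0° = 0.39779, so δ = +23.440°.
cos h₀ = −tan ϕ · tan δ = −tan(+36.9°) × tan(+23.440°) = -0.3255, so h₀ = 1.9024 rad = 109.00°.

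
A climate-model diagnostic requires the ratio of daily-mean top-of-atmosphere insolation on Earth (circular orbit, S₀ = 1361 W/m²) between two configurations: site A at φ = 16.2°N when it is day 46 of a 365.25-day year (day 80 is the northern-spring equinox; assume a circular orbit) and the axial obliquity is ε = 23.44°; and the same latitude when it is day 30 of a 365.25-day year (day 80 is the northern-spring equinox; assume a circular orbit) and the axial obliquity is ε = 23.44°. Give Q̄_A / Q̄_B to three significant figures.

Q̄_A / Q̄_B ≈ 1.07

— Configuration A (φ=+16.2°):
Solar longitude: λ_s = 360° × (46 − 80)/365.25 = -33.511°, i.e. -33.511° + 360° = 326.489°.
sin δ = sin 23.44° × sin 326.489° = -0.21962, so δ = -12.687°.
cos H₀ = −tan(+16.2°) tan(-12.687°) = 0.0654, H₀ = 1.5053 rad.
Bracket: H₀ sin φ sin δ + cos φ cos δ sin H₀ = 1.5053×0.27899×-0.21962 + 0.96029×0.97559×0.99786 = -0.092232 + 0.934844 = 0.842612.
Q̄ = (S₀/π) × [bracket] = (1361/π) × 0.842612 = 365.04 W/m².
— Configuration B (φ=+16.2°):
Solar longitude: λ_s = 360° × (30 − 80)/365.25 = -49.281°, i.e. -49.281° + 360° = 310.719°.
sin δ = sin 23.44° × sin 310.719° = -0.30149, so δ = -17.547°.
cos H₀ = −tan(+16.2°) tan(-17.547°) = 0.0919, H₀ = 1.4788 rad.
Bracket: H₀ sin φ sin δ + cos φ cos δ sin H₀ = 1.4788×0.27899×-0.30149 + 0.96029×0.95347×0.99577 = -0.124386 + 0.911735 = 0.787349.
Q̄ = (S₀/π) × [bracket] = (1361/π) × 0.787349 = 341.10 W/m².
Ratio Q̄_A / Q̄_B = 365.04 / 341.10 = 1.070.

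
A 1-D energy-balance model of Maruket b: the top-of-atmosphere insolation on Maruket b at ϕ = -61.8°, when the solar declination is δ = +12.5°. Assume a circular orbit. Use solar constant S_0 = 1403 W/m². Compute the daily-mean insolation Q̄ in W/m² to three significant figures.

cos h₀ = −tan(-61.8°) tan(+12.500°) = 0.4135, h₀ = 1.1445 rad.
Bracket: h₀ sin ϕ sin δ + cos ϕ cos δ sin h₀ = 1.1445×-0.88130×0.21644 + 0.47255×0.97630×0.91052 = -0.218312 + 0.420069 = 0.201757.
Q̄ = (S_0/π) × [bracket] = (1403/π) × 0.201757 = 90.10 W/m².

Q̄ ≈ 90.1 W/m²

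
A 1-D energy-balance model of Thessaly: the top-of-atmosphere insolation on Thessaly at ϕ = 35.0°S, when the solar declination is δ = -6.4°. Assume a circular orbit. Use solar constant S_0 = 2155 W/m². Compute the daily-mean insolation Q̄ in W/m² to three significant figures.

Q̄ ≈ 629 W/m²

cos h₀ = −tan(-35.0°) tan(-6.400°) = -0.0785, h₀ = 1.6494 rad.
Bracket: h₀ sin ϕ sin δ + cos ϕ cos δ sin h₀ = 1.6494×-0.57358×-0.11147 + 0.81915×0.99377×0.99691 = 0.105458 + 0.811531 = 0.916989.
Q̄ = (S_0/π) × [bracket] = (2155/π) × 0.916989 = 629.0 W/m².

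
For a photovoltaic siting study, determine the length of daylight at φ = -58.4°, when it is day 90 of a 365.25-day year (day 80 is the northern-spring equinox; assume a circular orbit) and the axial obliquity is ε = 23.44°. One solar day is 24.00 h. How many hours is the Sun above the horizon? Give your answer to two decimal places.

Solar longitude: λ_s = 360° × (90 − 80)/365.25 = 9.856°.
sin δ = sin 23.44° × sin 9.856° = 0.06809, so δ = +3.904°.
cos H₀ = −tan φ · tan δ = −tan(-58.4°) × tan(+3.904°) = 0.1109, so H₀ = 1.4596 rad = 83.63°.
Daylight = 2H₀/(2π) × 24.00 h = (1.4596/π) × 24.00 = 11.15 h.

11.15 h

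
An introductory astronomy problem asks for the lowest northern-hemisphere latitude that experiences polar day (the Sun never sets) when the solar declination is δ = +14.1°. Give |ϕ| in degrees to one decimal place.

Polar day requires cos h₀ = −tan ϕ tan δ ≤ −1, i.e. tan ϕ tan δ ≥ 1.
The boundary is |tan ϕ| · |tan δ| = 1, so |ϕ| = 90° − |δ| = 90° − 14.1° = 75.9° in the northern hemisphere.

|ϕ| = 75.9°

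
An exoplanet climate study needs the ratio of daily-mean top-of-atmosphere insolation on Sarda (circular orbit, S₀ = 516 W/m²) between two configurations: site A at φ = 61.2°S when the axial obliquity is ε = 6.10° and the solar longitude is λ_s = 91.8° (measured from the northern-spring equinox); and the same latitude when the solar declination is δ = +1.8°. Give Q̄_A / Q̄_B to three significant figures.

Q̄_A / Q̄_B ≈ 0.779

— Configuration A (φ=-61.2°):
Solar declination: sin δ = sin ε · sin λ_s = sin 6.10° × sin 91.8° = 0.10621, so δ = +6.097°.
cos H₀ = −tan(-61.2°) tan(+6.097°) = 0.1943, H₀ = 1.3753 rad.
Bracket: H₀ sin φ sin δ + cos φ cos δ sin H₀ = 1.3753×-0.87631×0.10621 + 0.48175×0.99434×0.98094 = -0.128003 + 0.469893 = 0.341890.
Q̄ = (S₀/π) × [bracket] = (516/π) × 0.341890 = 56.155 W/m².
— Configuration B (φ=-61.2°):
cos H₀ = −tan(-61.2°) tan(+1.800°) = 0.0572, H₀ = 1.5136 rad.
Bracket: H₀ sin φ sin δ + cos φ cos δ sin H₀ = 1.5136×-0.87631×0.03141 + 0.48175×0.99951×0.99836 = -0.041662 + 0.480724 = 0.439062.
Q̄ = (S₀/π) × [bracket] = (516/π) × 0.439062 = 72.115 W/m².
Ratio Q̄_A / Q̄_B = 56.155 / 72.115 = 0.7787.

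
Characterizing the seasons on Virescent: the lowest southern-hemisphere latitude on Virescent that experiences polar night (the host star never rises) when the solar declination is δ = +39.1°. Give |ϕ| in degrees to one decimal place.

|ϕ| = 50.9°

Polar night requires cos h₀ = −tan ϕ tan δ ≥ 1, i.e. tan ϕ tan δ ≤ −1.
The boundary is |tan ϕ| · |tan δ| = 1, so |ϕ| = 90° − |δ| = 90° − 39.1° = 50.9° in the southern hemisphere.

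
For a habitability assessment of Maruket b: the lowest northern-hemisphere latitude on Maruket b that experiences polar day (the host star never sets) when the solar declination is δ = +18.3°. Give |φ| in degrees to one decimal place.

|φ| = 71.7°

Polar day requires cos H₀ = −tan φ tan δ ≤ −1, i.e. tan φ tan δ ≥ 1.
The boundary is |tan φ| · |tan δ| = 1, so |φ| = 90° − |δ| = 90° − 18.3° = 71.7° in the northern hemisphere.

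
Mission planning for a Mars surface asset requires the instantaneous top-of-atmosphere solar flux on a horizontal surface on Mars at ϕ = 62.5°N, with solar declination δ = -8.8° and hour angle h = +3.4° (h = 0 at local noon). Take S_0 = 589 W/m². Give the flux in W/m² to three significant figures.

cos θ_z = sin ϕ sin δ + cos ϕ cos δ cos h = -0.135700 + 0.455510 = 0.319810.
Flux = S_0 · cos θ_z = 589 × 0.319810 = 188.4 W/m².

188 W/m²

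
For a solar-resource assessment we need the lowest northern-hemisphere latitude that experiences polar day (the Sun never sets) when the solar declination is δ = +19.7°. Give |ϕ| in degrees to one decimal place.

|ϕ| = 70.3°

Polar day requires cos h₀ = −tan ϕ tan δ ≤ −1, i.e. tan ϕ tan δ ≥ 1.
The boundary is |tan ϕ| · |tan δ| = 1, so |ϕ| = 90° − |δ| = 90° − 19.7° = 70.3° in the northern hemisphere.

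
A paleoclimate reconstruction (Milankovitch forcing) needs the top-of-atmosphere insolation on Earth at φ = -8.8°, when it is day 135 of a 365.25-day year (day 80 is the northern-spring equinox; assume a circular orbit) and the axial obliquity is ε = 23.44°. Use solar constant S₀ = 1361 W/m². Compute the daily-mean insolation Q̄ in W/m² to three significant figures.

Solar longitude: λ_s = 360° × (135 − 80)/365.25 = 54.209°.
sin δ = sin 23.44° × sin 54.209° = 0.32267, so δ = +18.824°.
cos H₀ = −tan(-8.8°) tan(+18.824°) = 0.0528, H₀ = 1.5180 rad.
Bracket: H₀ sin φ sin δ + cos φ cos δ sin H₀ = 1.5180×-0.15299×0.32267 + 0.98823×0.94651×0.99861 = -0.074937 + 0.934069 = 0.859132.
Q̄ = (S₀/π) × [bracket] = (1361/π) × 0.859132 = 372.2 W/m².

Q̄ ≈ 372 W/m²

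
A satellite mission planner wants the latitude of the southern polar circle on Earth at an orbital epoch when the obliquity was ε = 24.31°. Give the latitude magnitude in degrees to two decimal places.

The polar circle is the lowest latitude that experiences at least one full rotation of continuous darkness at the northern-summer solstice; it lies at |φ| = 90° − ε = 90° − 24.31° = 65.69°.

65.69°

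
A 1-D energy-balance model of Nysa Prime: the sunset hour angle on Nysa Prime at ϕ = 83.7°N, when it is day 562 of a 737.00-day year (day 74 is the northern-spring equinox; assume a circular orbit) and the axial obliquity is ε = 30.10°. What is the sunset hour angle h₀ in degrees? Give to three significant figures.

Solar longitude: L_s = 360° × (562 − 74)/737.00 = 238.372°.
sin δ = sin 30.10° × sin 238.372° = -0.42702, so δ = -25.279°.
cos h₀ = −tan ϕ · tan δ = 4.2775 ≥ 1, so the host star never rises (polar night) and h₀ = 0.

h₀ = 0.00°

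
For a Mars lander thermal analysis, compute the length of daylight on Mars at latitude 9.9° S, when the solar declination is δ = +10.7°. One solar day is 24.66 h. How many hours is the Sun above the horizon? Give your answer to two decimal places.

12.07 h

cos H₀ = −tan φ · tan δ = −tan(-9.9°) × tan(+10.700°) = 0.0330, so H₀ = 1.5378 rad = 88.11°.
Daylight = 2H₀/(2π) × 24.66 h = (1.5378/π) × 24.66 = 12.07 h.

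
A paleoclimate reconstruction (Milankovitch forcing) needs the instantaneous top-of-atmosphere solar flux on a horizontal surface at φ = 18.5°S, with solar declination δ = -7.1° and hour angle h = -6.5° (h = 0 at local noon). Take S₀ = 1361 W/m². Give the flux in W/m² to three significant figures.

1.33e+03 W/m²

cos θ_z = sin φ sin δ + cos φ cos δ cos h = 0.039219 + 0.935003 = 0.974222.
Flux = S₀ · cos θ_z = 1361 × 0.974222 = 1326 W/m².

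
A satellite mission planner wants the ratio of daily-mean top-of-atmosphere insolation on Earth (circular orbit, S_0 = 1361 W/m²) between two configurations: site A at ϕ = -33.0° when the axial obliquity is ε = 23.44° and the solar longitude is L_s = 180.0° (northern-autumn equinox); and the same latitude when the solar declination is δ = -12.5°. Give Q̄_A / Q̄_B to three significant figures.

Q̄_A / Q̄_B ≈ 0.828

— Configuration A (ϕ=-33.0°):
Solar declination: sin δ = sin ε · sin L_s = sin 23.44° × sin 180.0° = 0.00000, so δ = +0.000°.
cos h₀ = −tan(-33.0°) tan(+0.000°) = 0.0000, h₀ = 1.5708 rad.
Bracket: h₀ sin ϕ sin δ + cos ϕ cos δ sin h₀ = 1.5708×-0.54464×0.00000 + 0.83867×1.00000×1.00000 = -0.000000 + 0.838670 = 0.838670.
Q̄ = (S_0/π) × [bracket] = (1361/π) × 0.838670 = 363.33 W/m².
— Configuration B (ϕ=-33.0°):
cos h₀ = −tan(-33.0°) tan(-12.500°) = -0.1440, h₀ = 1.7153 rad.
Bracket: h₀ sin ϕ sin δ + cos ϕ cos δ sin h₀ = 1.7153×-0.54464×-0.21644 + 0.83867×0.97630×0.98958 = 0.202203 + 0.810262 = 1.012465.
Q̄ = (S_0/π) × [bracket] = (1361/π) × 1.012465 = 438.62 W/m².
Ratio Q̄_A / Q̄_B = 363.33 / 438.62 = 0.8283.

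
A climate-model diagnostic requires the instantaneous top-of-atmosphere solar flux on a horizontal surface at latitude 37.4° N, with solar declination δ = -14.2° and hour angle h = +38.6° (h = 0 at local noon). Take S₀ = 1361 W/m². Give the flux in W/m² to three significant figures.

616 W/m²

cos θ_z = sin φ sin δ + cos φ cos δ cos h = -0.148994 + 0.601881 = 0.452887.
Flux = S₀ · cos θ_z = 1361 × 0.452887 = 616.4 W/m².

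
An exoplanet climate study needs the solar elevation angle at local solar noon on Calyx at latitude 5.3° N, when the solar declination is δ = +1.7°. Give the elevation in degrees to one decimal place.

86.4°

At local noon the hour angle is zero, so the zenith angle equals |φ − δ| = |+5.3° − (+1.700°)| = 3.600°.
Elevation = 90° − 3.600° = 86.4°.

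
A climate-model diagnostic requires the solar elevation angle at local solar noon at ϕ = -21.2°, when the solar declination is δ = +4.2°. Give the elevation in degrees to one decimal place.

64.6°

At local noon the hour angle is zero, so the zenith angle equals |ϕ − δ| = |-21.2° − (+4.200°)| = 25.400°.
Elevation = 90° − 25.400° = 64.6°.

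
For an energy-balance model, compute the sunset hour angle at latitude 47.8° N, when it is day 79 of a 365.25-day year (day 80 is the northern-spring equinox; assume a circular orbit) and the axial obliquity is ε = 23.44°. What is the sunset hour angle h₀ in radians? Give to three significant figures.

Solar longitude: L_s = 360° × (79 − 80)/365.25 = -0.986°, i.e. -0.986° + 360° = 359.014°.
sin δ = sin 23.44° × sin 359.014° = -0.00684, so δ = -0.392°.
cos h₀ = −tan ϕ · tan δ = −tan(+47.8°) × tan(-0.392°) = 0.0075, so h₀ = 1.5632 rad = 89.57°.

h₀ = 1.56 rad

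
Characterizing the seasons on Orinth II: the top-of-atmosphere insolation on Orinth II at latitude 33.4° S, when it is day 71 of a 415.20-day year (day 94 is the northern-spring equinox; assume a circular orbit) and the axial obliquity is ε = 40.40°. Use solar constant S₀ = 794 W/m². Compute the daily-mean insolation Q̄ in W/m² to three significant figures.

Q̄ ≈ 256 W/m²

Solar longitude: λ_s = 360° × (71 − 94)/415.20 = -19.942°, i.e. -19.942° + 360° = 340.058°.
sin δ = sin 40.40° × sin 340.058° = -0.22106, so δ = -12.771°.
cos H₀ = −tan(-33.4°) tan(-12.771°) = -0.1495, H₀ = 1.7208 rad.
Bracket: H₀ sin φ sin δ + cos φ cos δ sin H₀ = 1.7208×-0.55048×-0.22106 + 0.83485×0.97526×0.98877 = 0.209403 + 0.805052 = 1.014455.
Q̄ = (S₀/π) × [bracket] = (794/π) × 1.014455 = 256.4 W/m².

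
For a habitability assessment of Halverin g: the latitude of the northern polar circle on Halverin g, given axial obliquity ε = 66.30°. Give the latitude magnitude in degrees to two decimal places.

The polar circle is the lowest latitude that experiences at least one full rotation of continuous daylight at the northern-summer solstice; it lies at |φ| = 90° − ε = 90° − 66.30° = 23.70°.

23.70°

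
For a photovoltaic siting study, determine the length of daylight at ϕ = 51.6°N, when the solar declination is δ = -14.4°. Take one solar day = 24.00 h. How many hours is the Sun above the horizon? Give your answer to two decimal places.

cos h₀ = −tan ϕ · tan δ = −tan(+51.6°) × tan(-14.400°) = 0.3239, so h₀ = 1.2409 rad = 71.10°.
Daylight = 2h₀/(2π) × 24.00 h = (1.2409/π) × 24.00 = 9.48 h.

9.48 h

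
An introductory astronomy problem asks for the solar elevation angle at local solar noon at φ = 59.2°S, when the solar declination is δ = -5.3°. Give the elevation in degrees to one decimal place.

36.1°

At local noon the hour angle is zero, so the zenith angle equals |φ − δ| = |-59.2° − (-5.300°)| = 53.900°.
Elevation = 90° − 53.900° = 36.1°.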